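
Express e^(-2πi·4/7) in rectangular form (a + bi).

ω_7^4 = e^(-2πi·4/7)
= cos(-2π·4/7) + i·sin(-2π·4/7)
= cos(-8π/7) + i·sin(-8π/7)

ω_7^4 = cos(-8π/7) + i·sin(-8π/7) = -0.9010+0.4339i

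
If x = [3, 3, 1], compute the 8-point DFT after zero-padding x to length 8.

Original 3-point DFT: [7, 1.0000-1.7321i, 1.0000+1.7321i]
Zero-padded 8-point DFT provides frequency interpolation.

DFT_8([x, 0, ...]) = [7, 5.1213-3.1213i, 2-3i, 0.8787-1.1213i, 1, 0.8787+1.1213i, 2+3i, 5.1213+3.1213i]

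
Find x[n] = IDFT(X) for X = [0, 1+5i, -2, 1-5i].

x[n] = (1/4) Σ(k=0 to 3) X[k] · e^(2πikn/4)

Computing each x[n]:
x[0] = 0
x[1] = -2
x[2] = -1
x[3] = 3

x = [0, -2, -1, 3]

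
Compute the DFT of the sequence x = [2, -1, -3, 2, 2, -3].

X[k] = Σ(n=0 to 5) x[n] · ω_6^(nk)
where ω_6 = e^(-2πi/6)

Computing each X[k]:
X[0] = -1
X[1] = -1.5000+2.5981i
X[2] = 6.5000-6.0622i
X[3] = 3
X[4] = 6.5000+6.0622i
X[5] = -1.5000-2.5981i

X = [-1, -1.5000+2.5981i, 6.5000-6.0622i, 3, 6.5000+6.0622i, -1.5000-2.5981i]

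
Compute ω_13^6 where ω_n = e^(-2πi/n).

ω_13^6 = e^(-2πi·6/13)
= cos(-2π·6/13) + i·sin(-2π·6/13)
= cos(-12π/13) + i·sin(-12π/13)

ω_13^6 = cos(-12π/13) + i·sin(-12π/13) = -0.9709-0.2393i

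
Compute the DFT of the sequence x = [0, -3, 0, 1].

X[k] = Σ(n=0 to 3) x[n] · ω_4^(nk)
where ω_4 = e^(-2πi/4)

Computing each X[k]:
X[0] = -2
X[1] = 4i
X[2] = 2
X[3] = -4i

X = [-2, 4i, 2, -4i]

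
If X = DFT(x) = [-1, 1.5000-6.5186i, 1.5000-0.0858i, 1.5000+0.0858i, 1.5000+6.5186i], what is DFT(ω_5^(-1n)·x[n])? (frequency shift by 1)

Modulation property: DFT(ω_5^(-1n)·x[n]) = X[(k-1) mod 5], so circularly shift X by 1 positions.

X[k-1] = [1.5000+6.5186i, -1, 1.5000-6.5186i, 1.5000-0.0858i, 1.5000+0.0858i]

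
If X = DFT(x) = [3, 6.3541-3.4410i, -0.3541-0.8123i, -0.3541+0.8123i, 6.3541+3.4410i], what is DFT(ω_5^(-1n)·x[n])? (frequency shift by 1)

Modulation property: DFT(ω_5^(-1n)·x[n]) = X[(k-1) mod 5], so circularly shift X by 1 positions.

X[k-1] = [6.3541+3.4410i, 3, 6.3541-3.4410i, -0.3541-0.8123i, -0.3541+0.8123i]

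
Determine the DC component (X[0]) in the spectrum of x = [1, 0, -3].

X[0] = Σ(n=0 to 2) x[n] · ω_3^0 = Σ x[n]
= (1) + (0) + (-3)

X[0] = -2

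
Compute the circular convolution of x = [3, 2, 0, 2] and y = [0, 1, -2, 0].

(x ⊛ y)[n] = Σ(m=0 to 3) x[m] · y[(n-m) mod 4]

Computing each output sample:
(x ⊛ y)[0] = 2
(x ⊛ y)[1] = -1
(x ⊛ y)[2] = -4
(x ⊛ y)[3] = -4

x ⊛ y = [2, -1, -4, -4]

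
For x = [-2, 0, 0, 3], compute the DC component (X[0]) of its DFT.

X[0] = Σ(n=0 to 3) x[n] · ω_4^0 = Σ x[n]
= (-2) + (0) + (0) + (3)

X[0] = 1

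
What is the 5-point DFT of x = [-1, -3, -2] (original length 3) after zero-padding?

Original 3-point DFT: [-6, 1.5000+0.8660i, 1.5000-0.8660i]
Zero-padded 5-point DFT provides frequency interpolation.

DFT_5([x, 0, ...]) = [-6, -0.3090+4.0287i, 0.8090-0.1388i, 0.8090+0.1388i, -0.3090-4.0287i]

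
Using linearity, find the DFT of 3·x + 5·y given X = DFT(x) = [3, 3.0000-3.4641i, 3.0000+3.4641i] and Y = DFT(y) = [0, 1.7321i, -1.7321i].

By linearity: DFT(3x + 5y) = 3·DFT(x) + 5·DFT(y)
= 3·[3, 3.0000-3.4641i, 3.0000+3.4641i] + 5·[0, 1.7321i, -1.7321i]

Computing element-wise:
Z[0] = 3·(3) + 5·(0) = 9
Z[1] = 3·(3.0000-3.4641i) + 5·(1.7321i) = 9.0000-1.7318i
Z[2] = 3·(3.0000+3.4641i) + 5·(-1.7321i) = 9.0000+1.7318i

DFT(3x + 5y) = 3·X + 5·Y = [9, 9.0000-1.7318i, 9.0000+1.7318i]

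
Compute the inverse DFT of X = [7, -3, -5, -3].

x[n] = (1/4) Σ(k=0 to 3) X[k] · e^(2πikn/4)

Computing each x[n]:
x[0] = -1
x[1] = 3
x[2] = 2
x[3] = 3

x = [-1, 3, 2, 3]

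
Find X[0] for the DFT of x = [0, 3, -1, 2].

X[0] = Σ(n=0 to 3) x[n] · ω_4^0 = Σ x[n]
= (0) + (3) + (-1) + (2)

X[0] = 4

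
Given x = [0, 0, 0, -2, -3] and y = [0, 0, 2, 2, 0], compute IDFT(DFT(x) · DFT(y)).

(x ⊛ y)[n] = Σ(m=0 to 4) x[m] · y[(n-m) mod 5]

Computing each output sample:
(x ⊛ y)[0] = -4
(x ⊛ y)[1] = -10
(x ⊛ y)[2] = -6
(x ⊛ y)[3] = 0
(x ⊛ y)[4] = 0

x ⊛ y = [-4, -10, -6, 0, 0]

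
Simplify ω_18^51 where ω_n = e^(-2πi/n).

Since ω_18^18 = 1, powers reduce modulo 18.
51 mod 18 = 15
So ω_18^51 = ω_18^15 = e^(-2πi·15/18)

ω_18^51 = ω_18^15 = 0.5000+0.8660i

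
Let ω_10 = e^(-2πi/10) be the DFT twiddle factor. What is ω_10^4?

ω_10^4 = e^(-2πi·4/10)
= cos(-2π·4/10) + i·sin(-2π·4/10)
= cos(-8π/10) + i·sin(-8π/10)

ω_10^4 = cos(-8π/10) + i·sin(-8π/10) = -0.8090-0.5878i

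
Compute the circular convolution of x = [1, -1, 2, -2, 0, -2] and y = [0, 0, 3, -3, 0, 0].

(x ⊛ y)[n] = Σ(m=0 to 5) x[m] · y[(n-m) mod 6]

Computing each output sample:
(x ⊛ y)[0] = 6
(x ⊛ y)[1] = -6
(x ⊛ y)[2] = 9
(x ⊛ y)[3] = -6
(x ⊛ y)[4] = 9
(x ⊛ y)[5] = -12

x ⊛ y = [6, -6, 9, -6, 9, -12]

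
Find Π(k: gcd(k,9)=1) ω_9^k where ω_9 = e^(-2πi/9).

The primitive 9th roots of unity are ω_9^k for k coprime to 9: k ∈ {1, 2, 4, 5, 7, 8}
Their product equals the constant term of the cyclotomic polynomial Φ_9(x) up to sign.
For n ≥ 3, the product of all primitive nth roots of unity is 1. (For n=1 it is 1; for n=2 it is -1.)

1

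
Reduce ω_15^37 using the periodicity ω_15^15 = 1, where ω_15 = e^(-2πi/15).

Since ω_15^15 = 1, powers reduce modulo 15.
37 mod 15 = 7
So ω_15^37 = ω_15^7 = e^(-2πi·7/15)

ω_15^37 = ω_15^7 = -0.9781-0.2079i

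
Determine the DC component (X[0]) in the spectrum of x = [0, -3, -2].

X[0] = Σ(n=0 to 2) x[n] · ω_3^0 = Σ x[n]
= (0) + (-3) + (-2)

X[0] = -5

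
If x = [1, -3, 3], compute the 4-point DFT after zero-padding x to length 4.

Original 3-point DFT: [1, 1.0000+5.1962i, 1.0000-5.1962i]
Zero-padded 4-point DFT provides frequency interpolation.

DFT_4([x, 0, ...]) = [1, -2+3i, 7, -2-3i]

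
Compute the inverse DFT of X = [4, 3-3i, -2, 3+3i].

x[n] = (1/4) Σ(k=0 to 3) X[k] · e^(2πikn/4)

Computing each x[n]:
x[0] = 2
x[1] = 3
x[2] = -1
x[3] = 0

x = [2, 3, -1, 0]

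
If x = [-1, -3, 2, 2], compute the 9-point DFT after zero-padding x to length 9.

Original 4-point DFT: [0, -3+5i, 2, -3-5i]
Zero-padded 9-point DFT provides frequency interpolation.

DFT_9([x, 0, ...]) = [0, -3.9508-1.7733i, -4.4003+4.0024i, 1.5000+4.3301i, 2.3512+0.5796i, 2.3512-0.5796i, 1.5000-4.3301i, -4.4003-4.0024i, -3.9508+1.7733i]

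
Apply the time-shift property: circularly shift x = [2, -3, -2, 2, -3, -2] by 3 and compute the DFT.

Time shift by 3: X_shifted[k] = ω_6^(3k) · X[k]
Shifted x = [2, -3, -2, 2, -3, -2]

DFT(x[n-3]) = [-6, 0, 9.0000+1.7321i, 0, 9.0000-1.7321i, 0]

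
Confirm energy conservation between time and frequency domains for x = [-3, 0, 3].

Time domain:
Σ|x[n]|² = |-3|² + |0|² + |3|² = 18.0000

Frequency domain:
(1/3)Σ|X[k]|² = (1/3)(|0|² + |-4.5000+2.5981i|² + |-4.5000-2.5981i|²) = (1/3)·54.0000 = 18.0000

Both sides agree, confirming Parseval's theorem.

Σ|x[n]|² = (1/N)Σ|X[k]|² = 18.0000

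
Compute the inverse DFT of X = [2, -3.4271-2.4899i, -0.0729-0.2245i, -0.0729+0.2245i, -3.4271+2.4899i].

x[n] = (1/5) Σ(k=0 to 4) X[k] · e^(2πikn/5)

Computing each x[n]:
x[0] = -1
x[1] = 1
x[2] = 2
x[3] = 1
x[4] = -1

x = [-1, 1, 2, 1, -1]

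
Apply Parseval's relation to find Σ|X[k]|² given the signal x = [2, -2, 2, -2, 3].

Parseval: Σ|x[n]|² = (1/N)Σ|X[k]|², so Σ|X[k]|² = N·Σ|x[n]|² = 5·25.0000

Σ|X[k]|² = N·Σ|x[n]|² = 5·25.0000 = 125.0000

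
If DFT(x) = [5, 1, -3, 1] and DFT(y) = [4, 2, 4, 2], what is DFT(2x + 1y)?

By linearity: DFT(2x + 1y) = 2·DFT(x) + 1·DFT(y)
= 2·[5, 1, -3, 1] + 1·[4, 2, 4, 2]

Computing element-wise:
Z[0] = 2·(5) + 1·(4) = 14
Z[1] = 2·(1) + 1·(2) = 4
Z[2] = 2·(-3) + 1·(4) = -2
Z[3] = 2·(1) + 1·(2) = 4

DFT(2x + 1y) = 2·X + 1·Y = [14, 4, -2, 4]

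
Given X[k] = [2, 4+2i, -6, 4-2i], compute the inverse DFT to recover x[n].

x[n] = (1/4) Σ(k=0 to 3) X[k] · e^(2πikn/4)

Computing each x[n]:
x[0] = 1
x[1] = 1
x[2] = -3
x[3] = 3

x = [1, 1, -3, 3]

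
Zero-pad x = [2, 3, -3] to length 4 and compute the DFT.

Original 3-point DFT: [2, 2.0000-5.1962i, 2.0000+5.1962i]
Zero-padded 4-point DFT provides frequency interpolation.

DFT_4([x, 0, ...]) = [2, 5-3i, -4, 5+3i]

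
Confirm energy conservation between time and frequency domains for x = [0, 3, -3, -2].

Time domain:
Σ|x[n]|² = |0|² + |3|² + |-3|² + |-2|² = 22.0000

Frequency domain:
(1/4)Σ|X[k]|² = (1/4)(|-2|² + |3-5i|² + |-4|² + |3+5i|²) = (1/4)·88.0000 = 22.0000

Both sides agree, confirming Parseval's theorem.

Σ|x[n]|² = (1/N)Σ|X[k]|² = 22.0000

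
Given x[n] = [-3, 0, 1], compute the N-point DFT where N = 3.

X[k] = Σ(n=0 to 2) x[n] · ω_3^(nk)
where ω_3 = e^(-2πi/3)

Computing each X[k]:
X[0] = -2
X[1] = -3.5000+0.8660i
X[2] = -3.5000-0.8660i

X = [-2, -3.5000+0.8660i, -3.5000-0.8660i]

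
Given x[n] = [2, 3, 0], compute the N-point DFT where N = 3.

X[k] = Σ(n=0 to 2) x[n] · ω_3^(nk)
where ω_3 = e^(-2πi/3)

Computing each X[k]:
X[0] = 5
X[1] = 0.5000-2.5981i
X[2] = 0.5000+2.5981i

X = [5, 0.5000-2.5981i, 0.5000+2.5981i]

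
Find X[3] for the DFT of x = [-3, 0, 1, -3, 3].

X[3] = Σ(n=0 to 4) x[n] · ω_5^(3n) where ω_5 = e^(-2πi/5)
= (-3)·ω_5^0 + (0)·ω_5^3 + (1)·ω_5^6 + (-3)·ω_5^9 + (3)·ω_5^12

X[3] = -6.0451-5.5676i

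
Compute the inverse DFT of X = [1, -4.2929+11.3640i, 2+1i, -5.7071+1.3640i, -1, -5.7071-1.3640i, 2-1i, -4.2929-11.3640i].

x[n] = (1/8) Σ(k=0 to 7) X[k] · e^(2πikn/8)

Computing each x[n]:
x[0] = -2
x[1] = -2
x[2] = -3
x[3] = -2
x[4] = 3
x[5] = 2
x[6] = 2
x[7] = 3

x = [-2, -2, -3, -2, 3, 2, 2, 3]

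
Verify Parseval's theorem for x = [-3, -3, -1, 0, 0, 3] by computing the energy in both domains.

Time domain:
Σ|x[n]|² = |-3|² + |-3|² + |-1|² + |0|² + |0|² + |3|² = 28.0000

Frequency domain:
(1/6)Σ|X[k]|² = (1/6)(|-4|² + |-2.5000+6.0622i|² + |-2.5000+4.3301i|² + |-4|² + |-2.5000-4.3301i|² + |-2.5000-6.0622i|²) = (1/6)·168.0000 = 28.0000

Both sides agree, confirming Parseval's theorem.

Σ|x[n]|² = (1/N)Σ|X[k]|² = 28.0000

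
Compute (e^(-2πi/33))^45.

Since ω_33^33 = 1, powers reduce modulo 33.
45 mod 33 = 12
So ω_33^45 = ω_33^12 = e^(-2πi·12/33)

ω_33^45 = ω_33^12 = -0.6549-0.7557i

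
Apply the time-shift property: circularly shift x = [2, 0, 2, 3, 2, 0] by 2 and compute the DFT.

Time shift by 2: X_shifted[k] = ω_6^(2k) · X[k]
Shifted x = [2, 0, 2, 0, 2, 3]

DFT(x[n-2]) = [9, 1.5000+2.5981i, -1.5000+2.5981i, 3, -1.5000-2.5981i, 1.5000-2.5981i]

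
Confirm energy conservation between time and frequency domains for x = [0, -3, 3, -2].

Time domain:
Σ|x[n]|² = |0|² + |-3|² + |3|² + |-2|² = 22.0000

Frequency domain:
(1/4)Σ|X[k]|² = (1/4)(|-2|² + |-3+1i|² + |8|² + |-3-1i|²) = (1/4)·88.0000 = 22.0000

Both sides agree, confirming Parseval's theorem.

Σ|x[n]|² = (1/N)Σ|X[k]|² = 22.0000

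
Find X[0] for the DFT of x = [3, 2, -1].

X[0] = Σ(n=0 to 2) x[n] · ω_3^0 = Σ x[n]
= (3) + (2) + (-1)

X[0] = 4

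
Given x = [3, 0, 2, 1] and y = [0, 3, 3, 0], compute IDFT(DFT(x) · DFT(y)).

(x ⊛ y)[n] = Σ(m=0 to 3) x[m] · y[(n-m) mod 4]

Computing each output sample:
(x ⊛ y)[0] = 9
(x ⊛ y)[1] = 12
(x ⊛ y)[2] = 9
(x ⊛ y)[3] = 6

x ⊛ y = [9, 12, 9, 6]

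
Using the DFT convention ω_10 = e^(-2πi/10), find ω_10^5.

ω_10^5 = e^(-2πi·5/10)
= cos(-2π·5/10) + i·sin(-2π·5/10)
= cos(-10π/10) + i·sin(-10π/10)

ω_10^5 = cos(-10π/10) + i·sin(-10π/10) = -1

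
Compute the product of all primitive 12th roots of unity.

The primitive 12th roots of unity are ω_12^k for k coprime to 12: k ∈ {1, 5, 7, 11}
Their product equals the constant term of the cyclotomic polynomial Φ_12(x) up to sign.
For n ≥ 3, the product of all primitive nth roots of unity is 1. (For n=1 it is 1; for n=2 it is -1.)

1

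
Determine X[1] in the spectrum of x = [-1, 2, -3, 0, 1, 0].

X[1] = Σ(n=0 to 5) x[n] · ω_6^(1n) where ω_6 = e^(-2πi/6)
= (-1)·ω_6^0 + (2)·ω_6^1 + (-3)·ω_6^2 + (0)·ω_6^3 + (1)·ω_6^4 + (0)·ω_6^5

X[1] = 1.0000+1.7321i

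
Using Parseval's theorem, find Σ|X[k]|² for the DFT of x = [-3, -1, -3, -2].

Parseval: Σ|x[n]|² = (1/N)Σ|X[k]|², so Σ|X[k]|² = N·Σ|x[n]|² = 4·23.0000

Σ|X[k]|² = N·Σ|x[n]|² = 4·23.0000 = 92.0000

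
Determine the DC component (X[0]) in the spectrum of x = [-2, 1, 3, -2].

X[0] = Σ(n=0 to 3) x[n] · ω_4^0 = Σ x[n]
= (-2) + (1) + (3) + (-2)

X[0] = 0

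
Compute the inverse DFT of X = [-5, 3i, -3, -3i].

x[n] = (1/4) Σ(k=0 to 3) X[k] · e^(2πikn/4)

Computing each x[n]:
x[0] = -2
x[1] = -2
x[2] = -2
x[3] = 1

x = [-2, -2, -2, 1]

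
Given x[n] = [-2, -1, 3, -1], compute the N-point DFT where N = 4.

X[k] = Σ(n=0 to 3) x[n] · ω_4^(nk)
where ω_4 = e^(-2πi/4)

Computing each X[k]:
X[0] = -1
X[1] = -5
X[2] = 3
X[3] = -5

X = [-1, -5, 3, -5]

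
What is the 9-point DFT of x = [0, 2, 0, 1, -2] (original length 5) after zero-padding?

Original 5-point DFT: [1, -0.8090-3.2164i, 0.3090-3.3022i, 0.3090+3.3022i, -0.8090+3.2164i]
Zero-padded 9-point DFT provides frequency interpolation.

DFT_9([x, 0, ...]) = [1, 2.9115-1.4676i, -1.6848-2.3892i, 1, -2.7267-3.5197i, -2.7267+3.5197i, 1, -1.6848+2.3892i, 2.9115+1.4676i]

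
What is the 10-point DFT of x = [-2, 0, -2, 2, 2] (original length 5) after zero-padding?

Original 5-point DFT: [0, -1.3820+4.2533i, -3.6180-2.6287i, -3.6180+2.6287i, -1.3820-4.2533i]
Zero-padded 10-point DFT provides frequency interpolation.

DFT_10([x, 0, ...]) = [0, -4.8541-1.1756i, -1.3820+4.2533i, 1.8541-1.9021i, -3.6180-2.6287i, -4, -3.6180+2.6287i, 1.8541+1.9021i, -1.3820-4.2533i, -4.8541+1.1756i]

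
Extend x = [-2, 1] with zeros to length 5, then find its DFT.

Original 2-point DFT: [-1, -3]
Zero-padded 5-point DFT provides frequency interpolation.

DFT_5([x, 0, ...]) = [-1, -1.6910-0.9511i, -2.8090-0.5878i, -2.8090+0.5878i, -1.6910+0.9511i]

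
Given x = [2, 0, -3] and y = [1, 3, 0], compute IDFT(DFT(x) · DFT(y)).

(x ⊛ y)[n] = Σ(m=0 to 2) x[m] · y[(n-m) mod 3]

Computing each output sample:
(x ⊛ y)[0] = -7
(x ⊛ y)[1] = 6
(x ⊛ y)[2] = -3

x ⊛ y = [-7, 6, -3]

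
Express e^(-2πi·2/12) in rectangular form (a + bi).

ω_12^2 = e^(-2πi·2/12)
= cos(-2π·2/12) + i·sin(-2π·2/12)
= cos(-4π/12) + i·sin(-4π/12)

ω_12^2 = cos(-4π/12) + i·sin(-4π/12) = 0.5000-0.8660i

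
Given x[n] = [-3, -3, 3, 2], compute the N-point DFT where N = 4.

X[k] = Σ(n=0 to 3) x[n] · ω_4^(nk)
where ω_4 = e^(-2πi/4)

Computing each X[k]:
X[0] = -1
X[1] = -6+5i
X[2] = 1
X[3] = -6-5i

X = [-1, -6+5i, 1, -6-5i]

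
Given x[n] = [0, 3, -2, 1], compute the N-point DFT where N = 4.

X[k] = Σ(n=0 to 3) x[n] · ω_4^(nk)
where ω_4 = e^(-2πi/4)

Computing each X[k]:
X[0] = 2
X[1] = 2-2i
X[2] = -6
X[3] = 2+2i

X = [2, 2-2i, -6, 2+2i]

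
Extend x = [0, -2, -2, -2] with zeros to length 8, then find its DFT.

Original 4-point DFT: [-6, 2, 2, 2]
Zero-padded 8-point DFT provides frequency interpolation.

DFT_8([x, 0, ...]) = [-6, 4.8284i, 2, 0.8284i, 2, -0.8284i, 2, -4.8284i]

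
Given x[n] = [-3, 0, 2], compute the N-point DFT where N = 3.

X[k] = Σ(n=0 to 2) x[n] · ω_3^(nk)
where ω_3 = e^(-2πi/3)

Computing each X[k]:
X[0] = -1
X[1] = -4.0000+1.7321i
X[2] = -4.0000-1.7321i

X = [-1, -4.0000+1.7321i, -4.0000-1.7321i]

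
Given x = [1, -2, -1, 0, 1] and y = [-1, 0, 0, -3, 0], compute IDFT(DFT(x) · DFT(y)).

(x ⊛ y)[n] = Σ(m=0 to 4) x[m] · y[(n-m) mod 5]

Computing each output sample:
(x ⊛ y)[0] = 2
(x ⊛ y)[1] = 2
(x ⊛ y)[2] = -2
(x ⊛ y)[3] = -3
(x ⊛ y)[4] = 5

x ⊛ y = [2, 2, -2, -3, 5]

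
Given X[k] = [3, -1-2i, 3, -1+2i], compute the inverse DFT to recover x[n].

x[n] = (1/4) Σ(k=0 to 3) X[k] · e^(2πikn/4)

Computing each x[n]:
x[0] = 1
x[1] = 1
x[2] = 2
x[3] = -1

x = [1, 1, 2, -1]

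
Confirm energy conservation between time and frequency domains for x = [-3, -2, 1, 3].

Time domain:
Σ|x[n]|² = |-3|² + |-2|² + |1|² + |3|² = 23.0000

Frequency domain:
(1/4)Σ|X[k]|² = (1/4)(|-1|² + |-4+5i|² + |-3|² + |-4-5i|²) = (1/4)·92.0000 = 23.0000

Both sides agree, confirming Parseval's theorem.

Σ|x[n]|² = (1/N)Σ|X[k]|² = 23.0000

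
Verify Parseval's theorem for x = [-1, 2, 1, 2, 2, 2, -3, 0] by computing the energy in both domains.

Time domain:
Σ|x[n]|² = |-1|² + |2|² + |1|² + |2|² + |2|² + |2|² + |-3|² + |0|² = 27.0000

Frequency domain:
(1/8)Σ|X[k]|² = (1/8)(|5|² + |-4.4142-5.4142i|² + |3-2i|² + |-1.5858+2.5858i|² + |-7|² + |-1.5858-2.5858i|² + |3+2i|² + |-4.4142+5.4142i|²) = (1/8)·216.0000 = 27.0000

Both sides agree, confirming Parseval's theorem.

Σ|x[n]|² = (1/N)Σ|X[k]|² = 27.0000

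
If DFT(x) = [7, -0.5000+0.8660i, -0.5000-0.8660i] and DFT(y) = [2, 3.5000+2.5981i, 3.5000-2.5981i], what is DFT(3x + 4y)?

By linearity: DFT(3x + 4y) = 3·DFT(x) + 4·DFT(y)
= 3·[7, -0.5000+0.8660i, -0.5000-0.8660i] + 4·[2, 3.5000+2.5981i, 3.5000-2.5981i]

Computing element-wise:
Z[0] = 3·(7) + 4·(2) = 29
Z[1] = 3·(-0.5000+0.8660i) + 4·(3.5000+2.5981i) = 12.5000+12.9904i
Z[2] = 3·(-0.5000-0.8660i) + 4·(3.5000-2.5981i) = 12.5000-12.9904i

DFT(3x + 4y) = 3·X + 4·Y = [29, 12.5000+12.9904i, 12.5000-12.9904i]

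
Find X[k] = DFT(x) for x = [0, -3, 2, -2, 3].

X[k] = Σ(n=0 to 4) x[n] · ω_5^(nk)
where ω_5 = e^(-2πi/5)

Computing each X[k]:
X[0] = 0
X[1] = 3.3552i
X[2] = 7.3309i
X[3] = -7.3309i
X[4] = -3.3552i

X = [0, 3.3552i, 7.3309i, -7.3309i, -3.3552i]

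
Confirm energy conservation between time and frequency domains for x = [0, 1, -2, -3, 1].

Time domain:
Σ|x[n]|² = |0|² + |1|² + |-2|² + |-3|² + |1|² = 15.0000

Frequency domain:
(1/5)Σ|X[k]|² = (1/5)(|-3|² + |4.6631-0.5878i|² + |-3.1631+0.9511i|² + |-3.1631-0.9511i|² + |4.6631+0.5878i|²) = (1/5)·75.0000 = 15.0000

Both sides agree, confirming Parseval's theorem.

Σ|x[n]|² = (1/N)Σ|X[k]|² = 15.0000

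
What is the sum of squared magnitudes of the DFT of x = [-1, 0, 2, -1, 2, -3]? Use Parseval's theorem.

Parseval: Σ|x[n]|² = (1/N)Σ|X[k]|², so Σ|X[k]|² = N·Σ|x[n]|² = 6·19.0000

Σ|X[k]|² = N·Σ|x[n]|² = 6·19.0000 = 114.0000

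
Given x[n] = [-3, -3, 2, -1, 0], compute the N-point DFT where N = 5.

X[k] = Σ(n=0 to 4) x[n] · ω_5^(nk)
where ω_5 = e^(-2πi/5)

Computing each X[k]:
X[0] = -5
X[1] = -4.7361+1.0898i
X[2] = -0.2639+4.6165i
X[3] = -0.2639-4.6165i
X[4] = -4.7361-1.0898i

X = [-5, -4.7361+1.0898i, -0.2639+4.6165i, -0.2639-4.6165i, -4.7361-1.0898i]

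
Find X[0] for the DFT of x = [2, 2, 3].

X[0] = Σ(n=0 to 2) x[n] · ω_3^0 = Σ x[n]
= (2) + (2) + (3)

X[0] = 7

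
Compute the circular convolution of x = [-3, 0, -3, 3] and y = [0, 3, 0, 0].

(x ⊛ y)[n] = Σ(m=0 to 3) x[m] · y[(n-m) mod 4]

Computing each output sample:
(x ⊛ y)[0] = 9
(x ⊛ y)[1] = -9
(x ⊛ y)[2] = 0
(x ⊛ y)[3] = -9

x ⊛ y = [9, -9, 0, -9]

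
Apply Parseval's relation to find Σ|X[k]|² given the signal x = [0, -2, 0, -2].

Parseval: Σ|x[n]|² = (1/N)Σ|X[k]|², so Σ|X[k]|² = N·Σ|x[n]|² = 4·8.0000

Σ|X[k]|² = N·Σ|x[n]|² = 4·8.0000 = 32.0000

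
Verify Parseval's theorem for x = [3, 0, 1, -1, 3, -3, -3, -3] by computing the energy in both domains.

Time domain:
Σ|x[n]|² = |3|² + |0|² + |1|² + |-1|² + |3|² + |-3|² + |-3|² + |-3|² = 47.0000

Frequency domain:
(1/8)Σ|X[k]|² = (1/8)(|-3|² + |0.7071-7.5355i|² + |8-1i|² + |-0.7071+0.4645i|² + |11|² + |-0.7071-0.4645i|² + |8+1i|² + |0.7071+7.5355i|²) = (1/8)·376.0000 = 47.0000

Both sides agree, confirming Parseval's theorem.

Σ|x[n]|² = (1/N)Σ|X[k]|² = 47.0000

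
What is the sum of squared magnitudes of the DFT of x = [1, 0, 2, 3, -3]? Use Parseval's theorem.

Parseval: Σ|x[n]|² = (1/N)Σ|X[k]|², so Σ|X[k]|² = N·Σ|x[n]|² = 5·23.0000

Σ|X[k]|² = N·Σ|x[n]|² = 5·23.0000 = 115.0000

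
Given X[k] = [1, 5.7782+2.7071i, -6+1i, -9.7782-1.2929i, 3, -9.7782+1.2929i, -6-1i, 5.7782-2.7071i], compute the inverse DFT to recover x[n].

x[n] = (1/8) Σ(k=0 to 7) X[k] · e^(2πikn/8)

Computing each x[n]:
x[0] = -2
x[1] = 2
x[2] = 1
x[3] = -3
x[4] = 0
x[5] = -3
x[6] = 3
x[7] = 3

x = [-2, 2, 1, -3, 0, -3, 3, 3]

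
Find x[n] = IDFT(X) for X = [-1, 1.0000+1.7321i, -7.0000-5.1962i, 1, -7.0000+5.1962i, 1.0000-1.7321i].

x[n] = (1/6) Σ(k=0 to 5) X[k] · e^(2πikn/6)

Computing each x[n]:
x[0] = -2
x[1] = 2
x[2] = -1
x[3] = -3
x[4] = 3
x[5] = 0

x = [-2, 2, -1, -3, 3, 0]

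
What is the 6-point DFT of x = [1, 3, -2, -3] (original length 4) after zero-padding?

Original 4-point DFT: [-1, 3-6i, -1, 3+6i]
Zero-padded 6-point DFT provides frequency interpolation.

DFT_6([x, 0, ...]) = [-1, 6.5000-0.8660i, -2.5000-4.3301i, -1, -2.5000+4.3301i, 6.5000+0.8660i]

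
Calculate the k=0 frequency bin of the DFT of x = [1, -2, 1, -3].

X[0] = Σ(n=0 to 3) x[n] · ω_4^0 = Σ x[n]
= (1) + (-2) + (1) + (-3)

X[0] = -3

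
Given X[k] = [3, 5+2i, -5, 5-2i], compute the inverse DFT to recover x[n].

x[n] = (1/4) Σ(k=0 to 3) X[k] · e^(2πikn/4)

Computing each x[n]:
x[0] = 2
x[1] = 1
x[2] = -3
x[3] = 3

x = [2, 1, -3, 3]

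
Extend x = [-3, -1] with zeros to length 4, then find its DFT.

Original 2-point DFT: [-4, -2]
Zero-padded 4-point DFT provides frequency interpolation.

DFT_4([x, 0, ...]) = [-4, -3+1i, -2, -3-1i]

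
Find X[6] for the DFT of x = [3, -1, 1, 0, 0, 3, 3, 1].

X[6] = Σ(n=0 to 7) x[n] · ω_8^(6n) where ω_8 = e^(-2πi/8)
= (3)·ω_8^0 + (-1)·ω_8^6 + (1)·ω_8^12 + (0)·ω_8^18 + (0)·ω_8^24 + (3)·ω_8^30 + (3)·ω_8^36 + (1)·ω_8^42

X[6] = -1+1i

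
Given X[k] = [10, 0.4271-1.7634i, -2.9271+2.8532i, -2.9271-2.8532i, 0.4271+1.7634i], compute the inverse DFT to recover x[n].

x[n] = (1/5) Σ(k=0 to 4) X[k] · e^(2πikn/5)

Computing each x[n]:
x[0] = 1
x[1] = 3
x[2] = 3
x[3] = 0
x[4] = 3

x = [1, 3, 3, 0, 3]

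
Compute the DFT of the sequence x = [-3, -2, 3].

X[k] = Σ(n=0 to 2) x[n] · ω_3^(nk)
where ω_3 = e^(-2πi/3)

Computing each X[k]:
X[0] = -2
X[1] = -3.5000+4.3301i
X[2] = -3.5000-4.3301i

X = [-2, -3.5000+4.3301i, -3.5000-4.3301i]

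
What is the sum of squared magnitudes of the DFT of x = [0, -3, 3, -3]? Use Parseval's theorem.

Parseval: Σ|x[n]|² = (1/N)Σ|X[k]|², so Σ|X[k]|² = N·Σ|x[n]|² = 4·27.0000

Σ|X[k]|² = N·Σ|x[n]|² = 4·27.0000 = 108.0000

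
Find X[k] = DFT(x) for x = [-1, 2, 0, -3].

X[k] = Σ(n=0 to 3) x[n] · ω_4^(nk)
where ω_4 = e^(-2πi/4)

Computing each X[k]:
X[0] = -2
X[1] = -1-5i
X[2] = 0
X[3] = -1+5i

X = [-2, -1-5i, 0, -1+5i]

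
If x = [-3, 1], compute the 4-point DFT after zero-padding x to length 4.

Original 2-point DFT: [-2, -4]
Zero-padded 4-point DFT provides frequency interpolation.

DFT_4([x, 0, ...]) = [-2, -3-1i, -4, -3+1i]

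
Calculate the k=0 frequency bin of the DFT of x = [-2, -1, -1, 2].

X[0] = Σ(n=0 to 3) x[n] · ω_4^0 = Σ x[n]
= (-2) + (-1) + (-1) + (2)

X[0] = -2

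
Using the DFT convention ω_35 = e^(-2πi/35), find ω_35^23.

ω_35^23 = e^(-2πi·23/35)
= cos(-2π·23/35) + i·sin(-2π·23/35)
= cos(-46π/35) + i·sin(-46π/35)

ω_35^23 = cos(-46π/35) + i·sin(-46π/35) = -0.5509+0.8346i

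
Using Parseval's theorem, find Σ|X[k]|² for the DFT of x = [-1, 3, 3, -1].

Parseval: Σ|x[n]|² = (1/N)Σ|X[k]|², so Σ|X[k]|² = N·Σ|x[n]|² = 4·20.0000

Σ|X[k]|² = N·Σ|x[n]|² = 4·20.0000 = 80.0000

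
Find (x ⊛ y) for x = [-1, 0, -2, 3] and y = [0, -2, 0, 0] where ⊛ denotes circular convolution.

(x ⊛ y)[n] = Σ(m=0 to 3) x[m] · y[(n-m) mod 4]

Computing each output sample:
(x ⊛ y)[0] = -6
(x ⊛ y)[1] = 2
(x ⊛ y)[2] = 0
(x ⊛ y)[3] = 4

x ⊛ y = [-6, 2, 0, 4]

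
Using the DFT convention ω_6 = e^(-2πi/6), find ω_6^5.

ω_6^5 = e^(-2πi·5/6)
= cos(-2π·5/6) + i·sin(-2π·5/6)
= cos(-10π/6) + i·sin(-10π/6)

ω_6^5 = cos(-10π/6) + i·sin(-10π/6) = 0.5000+0.8660i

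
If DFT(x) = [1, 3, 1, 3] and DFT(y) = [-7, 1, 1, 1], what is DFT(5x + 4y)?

By linearity: DFT(5x + 4y) = 5·DFT(x) + 4·DFT(y)
= 5·[1, 3, 1, 3] + 4·[-7, 1, 1, 1]

Computing element-wise:
Z[0] = 5·(1) + 4·(-7) = -23
Z[1] = 5·(3) + 4·(1) = 19
Z[2] = 5·(1) + 4·(1) = 9
Z[3] = 5·(3) + 4·(1) = 19

DFT(5x + 4y) = 5·X + 4·Y = [-23, 19, 9, 19]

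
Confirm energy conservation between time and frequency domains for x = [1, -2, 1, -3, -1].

Time domain:
Σ|x[n]|² = |1|² + |-2|² + |1|² + |-3|² + |-1|² = 16.0000

Frequency domain:
(1/5)Σ|X[k]|² = (1/5)(|-4|² + |1.6910-1.4001i|² + |2.8090+4.3920i|² + |2.8090-4.3920i|² + |1.6910+1.4001i|²) = (1/5)·80.0000 = 16.0000

Both sides agree, confirming Parseval's theorem.

Σ|x[n]|² = (1/N)Σ|X[k]|² = 16.0000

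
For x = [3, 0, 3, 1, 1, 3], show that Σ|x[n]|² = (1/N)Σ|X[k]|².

Time domain:
Σ|x[n]|² = |3|² + |0|² + |3|² + |1|² + |1|² + |3|² = 29.0000

Frequency domain:
(1/6)Σ|X[k]|² = (1/6)(|11|² + |1.5000+0.8660i|² + |0.5000+4.3301i|² + |3|² + |0.5000-4.3301i|² + |1.5000-0.8660i|²) = (1/6)·174.0000 = 29.0000

Both sides agree, confirming Parseval's theorem.

Σ|x[n]|² = (1/N)Σ|X[k]|² = 29.0000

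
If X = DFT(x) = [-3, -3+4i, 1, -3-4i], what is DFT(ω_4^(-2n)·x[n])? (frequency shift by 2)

Modulation property: DFT(ω_4^(-2n)·x[n]) = X[(k-2) mod 4], so circularly shift X by 2 positions.

X[k-2] = [1, -3-4i, -3, -3+4i]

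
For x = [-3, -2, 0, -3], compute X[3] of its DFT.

X[3] = Σ(n=0 to 3) x[n] · ω_4^(3n) where ω_4 = e^(-2πi/4)
= (-3)·ω_4^0 + (-2)·ω_4^3 + (0)·ω_4^6 + (-3)·ω_4^9

X[3] = -3+1i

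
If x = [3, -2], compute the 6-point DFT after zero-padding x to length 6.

Original 2-point DFT: [1, 5]
Zero-padded 6-point DFT provides frequency interpolation.

DFT_6([x, 0, ...]) = [1, 2.0000+1.7321i, 4.0000+1.7321i, 5, 4.0000-1.7321i, 2.0000-1.7321i]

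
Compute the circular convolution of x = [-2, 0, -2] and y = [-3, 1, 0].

(x ⊛ y)[n] = Σ(m=0 to 2) x[m] · y[(n-m) mod 3]

Computing each output sample:
(x ⊛ y)[0] = 4
(x ⊛ y)[1] = -2
(x ⊛ y)[2] = 6

x ⊛ y = [4, -2, 6]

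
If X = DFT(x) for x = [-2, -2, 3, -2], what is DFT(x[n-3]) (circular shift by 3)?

Time shift by 3: X_shifted[k] = ω_4^(3k) · X[k]
Shifted x = [-2, 3, -2, -2]

DFT(x[n-3]) = [-3, -5i, -5, 5i]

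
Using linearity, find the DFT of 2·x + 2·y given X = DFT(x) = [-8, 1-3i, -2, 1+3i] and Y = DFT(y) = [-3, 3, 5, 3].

By linearity: DFT(2x + 2y) = 2·DFT(x) + 2·DFT(y)
= 2·[-8, 1-3i, -2, 1+3i] + 2·[-3, 3, 5, 3]

Computing element-wise:
Z[0] = 2·(-8) + 2·(-3) = -22
Z[1] = 2·(1-3i) + 2·(3) = 8-6i
Z[2] = 2·(-2) + 2·(5) = 6
Z[3] = 2·(1+3i) + 2·(3) = 8+6i

DFT(2x + 2y) = 2·X + 2·Y = [-22, 8-6i, 6, 8+6i]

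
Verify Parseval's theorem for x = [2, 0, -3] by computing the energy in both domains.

Time domain:
Σ|x[n]|² = |2|² + |0|² + |-3|² = 13.0000

Frequency domain:
(1/3)Σ|X[k]|² = (1/3)(|-1|² + |3.5000-2.5981i|² + |3.5000+2.5981i|²) = (1/3)·39.0000 = 13.0000

Both sides agree, confirming Parseval's theorem.

Σ|x[n]|² = (1/N)Σ|X[k]|² = 13.0000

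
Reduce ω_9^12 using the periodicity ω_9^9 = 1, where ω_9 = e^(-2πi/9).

Since ω_9^9 = 1, powers reduce modulo 9.
12 mod 9 = 3
So ω_9^12 = ω_9^3 = e^(-2πi·3/9)

ω_9^12 = ω_9^3 = -0.5000-0.8660i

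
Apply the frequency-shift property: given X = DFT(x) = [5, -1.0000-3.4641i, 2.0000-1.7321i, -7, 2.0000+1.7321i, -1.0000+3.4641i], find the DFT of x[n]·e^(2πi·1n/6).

Modulation property: DFT(ω_6^(-1n)·x[n]) = X[(k-1) mod 6], so circularly shift X by 1 positions.

X[k-1] = [-1.0000+3.4641i, 5, -1.0000-3.4641i, 2.0000-1.7321i, -7, 2.0000+1.7321i]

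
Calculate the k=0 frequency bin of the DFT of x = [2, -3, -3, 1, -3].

X[0] = Σ(n=0 to 4) x[n] · ω_5^0 = Σ x[n]
= (2) + (-3) + (-3) + (1) + (-3)

X[0] = -6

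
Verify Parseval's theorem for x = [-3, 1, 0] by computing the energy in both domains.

Time domain:
Σ|x[n]|² = |-3|² + |1|² + |0|² = 10.0000

Frequency domain:
(1/3)Σ|X[k]|² = (1/3)(|-2|² + |-3.5000-0.8660i|² + |-3.5000+0.8660i|²) = (1/3)·30.0000 = 10.0000

Both sides agree, confirming Parseval's theorem.

Σ|x[n]|² = (1/N)Σ|X[k]|² = 10.0000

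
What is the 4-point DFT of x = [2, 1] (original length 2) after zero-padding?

Original 2-point DFT: [3, 1]
Zero-padded 4-point DFT provides frequency interpolation.

DFT_4([x, 0, ...]) = [3, 2-1i, 1, 2+1i]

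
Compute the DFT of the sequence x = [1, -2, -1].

X[k] = Σ(n=0 to 2) x[n] · ω_3^(nk)
where ω_3 = e^(-2πi/3)

Computing each X[k]:
X[0] = -2
X[1] = 2.5000+0.8660i
X[2] = 2.5000-0.8660i

X = [-2, 2.5000+0.8660i, 2.5000-0.8660i]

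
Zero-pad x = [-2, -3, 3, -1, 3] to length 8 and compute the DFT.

Original 5-point DFT: [0, -3.6180+3.3552i, -1.3820+7.3309i, -1.3820-7.3309i, -3.6180-3.3552i]
Zero-padded 8-point DFT provides frequency interpolation.

DFT_8([x, 0, ...]) = [0, -6.4142-0.1716i, -2+2i, -3.5858+5.8284i, 8, -3.5858-5.8284i, -2-2i, -6.4142+0.1716i]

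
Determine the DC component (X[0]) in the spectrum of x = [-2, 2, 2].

X[0] = Σ(n=0 to 2) x[n] · ω_3^0 = Σ x[n]
= (-2) + (2) + (2)

X[0] = 2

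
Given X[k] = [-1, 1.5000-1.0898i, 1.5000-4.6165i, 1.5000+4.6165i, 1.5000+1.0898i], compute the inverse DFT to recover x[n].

x[n] = (1/5) Σ(k=0 to 4) X[k] · e^(2πikn/5)

Computing each x[n]:
x[0] = 1
x[1] = 1
x[2] = -2
x[3] = 1
x[4] = -2

x = [1, 1, -2, 1, -2]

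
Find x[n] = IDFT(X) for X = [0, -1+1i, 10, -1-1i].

x[n] = (1/4) Σ(k=0 to 3) X[k] · e^(2πikn/4)

Computing each x[n]:
x[0] = 2
x[1] = -3
x[2] = 3
x[3] = -2

x = [2, -3, 3, -2]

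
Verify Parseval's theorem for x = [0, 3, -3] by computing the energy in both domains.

Time domain:
Σ|x[n]|² = |0|² + |3|² + |-3|² = 18.0000

Frequency domain:
(1/3)Σ|X[k]|² = (1/3)(|0|² + |-5.1962i|² + |5.1962i|²) = (1/3)·54.0000 = 18.0000

Both sides agree, confirming Parseval's theorem.

Σ|x[n]|² = (1/N)Σ|X[k]|² = 18.0000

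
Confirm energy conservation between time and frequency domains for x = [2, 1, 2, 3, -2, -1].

Time domain:
Σ|x[n]|² = |2|² + |1|² + |2|² + |3|² + |-2|² + |-1|² = 23.0000

Frequency domain:
(1/6)Σ|X[k]|² = (1/6)(|5|² + |-1.0000-5.1962i|² + |5.0000+1.7321i|² + |-1|² + |5.0000-1.7321i|² + |-1.0000+5.1962i|²) = (1/6)·138.0000 = 23.0000

Both sides agree, confirming Parseval's theorem.

Σ|x[n]|² = (1/N)Σ|X[k]|² = 23.0000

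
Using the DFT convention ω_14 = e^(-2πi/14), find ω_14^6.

ω_14^6 = e^(-2πi·6/14)
= cos(-2π·6/14) + i·sin(-2π·6/14)
= cos(-12π/14) + i·sin(-12π/14)

ω_14^6 = cos(-12π/14) + i·sin(-12π/14) = -0.9010-0.4339i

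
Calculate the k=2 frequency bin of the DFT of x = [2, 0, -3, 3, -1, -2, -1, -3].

X[2] = Σ(n=0 to 7) x[n] · ω_8^(2n) where ω_8 = e^(-2πi/8)
= (2)·ω_8^0 + (0)·ω_8^2 + (-3)·ω_8^4 + (3)·ω_8^6 + (-1)·ω_8^8 + (-2)·ω_8^10 + (-1)·ω_8^12 + (-3)·ω_8^14

X[2] = 5+2i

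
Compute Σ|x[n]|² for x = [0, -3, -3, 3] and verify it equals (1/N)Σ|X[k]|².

Time domain:
Σ|x[n]|² = |0|² + |-3|² + |-3|² + |3|² = 27.0000

Frequency domain:
(1/4)Σ|X[k]|² = (1/4)(|-3|² + |3+6i|² + |-3|² + |3-6i|²) = (1/4)·108.0000 = 27.0000

Both sides agree, confirming Parseval's theorem.

Σ|x[n]|² = (1/N)Σ|X[k]|² = 27.0000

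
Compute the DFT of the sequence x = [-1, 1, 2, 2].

X[k] = Σ(n=0 to 3) x[n] · ω_4^(nk)
where ω_4 = e^(-2πi/4)

Computing each X[k]:
X[0] = 4
X[1] = -3+1i
X[2] = -2
X[3] = -3-1i

X = [4, -3+1i, -2, -3-1i]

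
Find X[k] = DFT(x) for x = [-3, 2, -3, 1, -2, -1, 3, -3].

X[k] = Σ(n=0 to 7) x[n] · ω_8^(nk)
where ω_8 = e^(-2πi/8)

Computing each X[k]:
X[0] = -6
X[1] = -1.7071+1.0503i
X[2] = -5-3i
X[3] = -0.2929-10.9497i
X[4] = -4
X[5] = -0.2929+10.9497i
X[6] = -5+3i
X[7] = -1.7071-1.0503i

X = [-6, -1.7071+1.0503i, -5-3i, -0.2929-10.9497i, -4, -0.2929+10.9497i, -5+3i, -1.7071-1.0503i]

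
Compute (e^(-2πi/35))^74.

Since ω_35^35 = 1, powers reduce modulo 35.
74 mod 35 = 4
So ω_35^74 = ω_35^4 = e^(-2πi·4/35)

ω_35^74 = ω_35^4 = 0.7531-0.6579i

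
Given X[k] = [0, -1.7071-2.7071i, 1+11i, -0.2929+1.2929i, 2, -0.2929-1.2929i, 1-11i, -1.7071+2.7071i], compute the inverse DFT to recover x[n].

x[n] = (1/8) Σ(k=0 to 7) X[k] · e^(2πikn/8)

Computing each x[n]:
x[0] = 0
x[1] = -3
x[2] = 1
x[3] = 3
x[4] = 1
x[5] = -3
x[6] = -1
x[7] = 2

x = [0, -3, 1, 3, 1, -3, -1, 2]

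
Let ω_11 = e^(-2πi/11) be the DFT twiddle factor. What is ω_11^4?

ω_11^4 = e^(-2πi·4/11)
= cos(-2π·4/11) + i·sin(-2π·4/11)
= cos(-8π/11) + i·sin(-8π/11)

ω_11^4 = cos(-8π/11) + i·sin(-8π/11) = -0.6549-0.7557i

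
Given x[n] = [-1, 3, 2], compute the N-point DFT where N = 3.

X[k] = Σ(n=0 to 2) x[n] · ω_3^(nk)
where ω_3 = e^(-2πi/3)

Computing each X[k]:
X[0] = 4
X[1] = -3.5000-0.8660i
X[2] = -3.5000+0.8660i

X = [4, -3.5000-0.8660i, -3.5000+0.8660i]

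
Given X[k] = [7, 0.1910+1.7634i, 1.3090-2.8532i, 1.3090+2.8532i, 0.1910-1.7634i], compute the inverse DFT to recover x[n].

x[n] = (1/5) Σ(k=0 to 4) X[k] · e^(2πikn/5)

Computing each x[n]:
x[0] = 2
x[1] = 1
x[2] = 0
x[3] = 3
x[4] = 1

x = [2, 1, 0, 3, 1]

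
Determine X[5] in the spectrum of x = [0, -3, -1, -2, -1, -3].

X[5] = Σ(n=0 to 5) x[n] · ω_6^(5n) where ω_6 = e^(-2πi/6)
= (0)·ω_6^0 + (-3)·ω_6^5 + (-1)·ω_6^10 + (-2)·ω_6^15 + (-1)·ω_6^20 + (-3)·ω_6^25

X[5] = 0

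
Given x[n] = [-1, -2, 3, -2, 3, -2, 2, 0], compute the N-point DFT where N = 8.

X[k] = Σ(n=0 to 7) x[n] · ω_8^(nk)
where ω_8 = e^(-2πi/8)

Computing each X[k]:
X[0] = 1
X[1] = -2.5858+0.4142i
X[2] = -3+2i
X[3] = -5.4142+2.4142i
X[4] = 13
X[5] = -5.4142-2.4142i
X[6] = -3-2i
X[7] = -2.5858-0.4142i

X = [1, -2.5858+0.4142i, -3+2i, -5.4142+2.4142i, 13, -5.4142-2.4142i, -3-2i, -2.5858-0.4142i]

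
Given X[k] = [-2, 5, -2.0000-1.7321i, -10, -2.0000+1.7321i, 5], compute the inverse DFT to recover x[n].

x[n] = (1/6) Σ(k=0 to 5) X[k] · e^(2πikn/6)

Computing each x[n]:
x[0] = -1
x[1] = 3
x[2] = -3
x[3] = -1
x[4] = -2
x[5] = 2

x = [-1, 3, -3, -1, -2, 2]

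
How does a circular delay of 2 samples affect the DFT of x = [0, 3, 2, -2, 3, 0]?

Time shift by 2: X_shifted[k] = ω_6^(2k) · X[k]
Shifted x = [3, 0, 0, 3, 2, -2]

DFT(x[n-2]) = [6, -2, 6.0000-3.4641i, 4, 6.0000+3.4641i, -2]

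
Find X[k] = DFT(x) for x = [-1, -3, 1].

X[k] = Σ(n=0 to 2) x[n] · ω_3^(nk)
where ω_3 = e^(-2πi/3)

Computing each X[k]:
X[0] = -3
X[1] = 3.4641i
X[2] = -3.4641i

X = [-3, 3.4641i, -3.4641i]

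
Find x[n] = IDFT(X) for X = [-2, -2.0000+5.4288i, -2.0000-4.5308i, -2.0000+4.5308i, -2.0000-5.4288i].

x[n] = (1/5) Σ(k=0 to 4) X[k] · e^(2πikn/5)

Computing each x[n]:
x[0] = -2
x[1] = -1
x[2] = -3
x[3] = 3
x[4] = 1

x = [-2, -1, -3, 3, 1]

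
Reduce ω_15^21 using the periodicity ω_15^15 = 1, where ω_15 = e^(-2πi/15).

Since ω_15^15 = 1, powers reduce modulo 15.
21 mod 15 = 6
So ω_15^21 = ω_15^6 = e^(-2πi·6/15)

ω_15^21 = ω_15^6 = -0.8090-0.5878i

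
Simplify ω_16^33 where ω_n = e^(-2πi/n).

Since ω_16^16 = 1, powers reduce modulo 16.
33 mod 16 = 1
So ω_16^33 = ω_16^1 = e^(-2πi·1/16)

ω_16^33 = ω_16^1 = 0.9239-0.3827i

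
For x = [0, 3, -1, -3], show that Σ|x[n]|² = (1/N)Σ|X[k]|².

Time domain:
Σ|x[n]|² = |0|² + |3|² + |-1|² + |-3|² = 19.0000

Frequency domain:
(1/4)Σ|X[k]|² = (1/4)(|-1|² + |1-6i|² + |-1|² + |1+6i|²) = (1/4)·76.0000 = 19.0000

Both sides agree, confirming Parseval's theorem.

Σ|x[n]|² = (1/N)Σ|X[k]|² = 19.0000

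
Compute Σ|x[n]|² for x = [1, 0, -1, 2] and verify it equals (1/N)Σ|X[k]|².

Time domain:
Σ|x[n]|² = |1|² + |0|² + |-1|² + |2|² = 6.0000

Frequency domain:
(1/4)Σ|X[k]|² = (1/4)(|2|² + |2+2i|² + |-2|² + |2-2i|²) = (1/4)·24.0000 = 6.0000

Both sides agree, confirming Parseval's theorem.

Σ|x[n]|² = (1/N)Σ|X[k]|² = 6.0000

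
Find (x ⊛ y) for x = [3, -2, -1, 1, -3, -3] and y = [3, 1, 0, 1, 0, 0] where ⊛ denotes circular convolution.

(x ⊛ y)[n] = Σ(m=0 to 5) x[m] · y[(n-m) mod 6]

Computing each output sample:
(x ⊛ y)[0] = 7
(x ⊛ y)[1] = -6
(x ⊛ y)[2] = -8
(x ⊛ y)[3] = 5
(x ⊛ y)[4] = -10
(x ⊛ y)[5] = -13

x ⊛ y = [7, -6, -8, 5, -10, -13]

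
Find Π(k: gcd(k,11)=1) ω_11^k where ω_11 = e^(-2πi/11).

The primitive 11th roots of unity are ω_11^k for k coprime to 11: k ∈ {1, 2, 3, 4, 5, 6, 7, 8, 9, 10}
Their product equals the constant term of the cyclotomic polynomial Φ_11(x) up to sign.
For n ≥ 3, the product of all primitive nth roots of unity is 1. (For n=1 it is 1; for n=2 it is -1.)

1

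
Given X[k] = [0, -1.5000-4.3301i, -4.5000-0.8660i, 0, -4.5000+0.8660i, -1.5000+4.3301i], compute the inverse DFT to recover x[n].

x[n] = (1/6) Σ(k=0 to 5) X[k] · e^(2πikn/6)

Computing each x[n]:
x[0] = -2
x[1] = 2
x[2] = 2
x[3] = -1
x[4] = 0
x[5] = -1

x = [-2, 2, 2, -1, 0, -1]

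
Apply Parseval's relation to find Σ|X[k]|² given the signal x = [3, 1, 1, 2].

Parseval: Σ|x[n]|² = (1/N)Σ|X[k]|², so Σ|X[k]|² = N·Σ|x[n]|² = 4·15.0000

Σ|X[k]|² = N·Σ|x[n]|² = 4·15.0000 = 60.0000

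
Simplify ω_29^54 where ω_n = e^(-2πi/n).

Since ω_29^29 = 1, powers reduce modulo 29.
54 mod 29 = 25
So ω_29^54 = ω_29^25 = e^(-2πi·25/29)

ω_29^54 = ω_29^25 = 0.6474+0.7622i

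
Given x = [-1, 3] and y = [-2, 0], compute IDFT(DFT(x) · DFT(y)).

(x ⊛ y)[n] = Σ(m=0 to 1) x[m] · y[(n-m) mod 2]

Computing each output sample:
(x ⊛ y)[0] = 2
(x ⊛ y)[1] = -6

x ⊛ y = [2, -6]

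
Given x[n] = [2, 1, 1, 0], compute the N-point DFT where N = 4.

X[k] = Σ(n=0 to 3) x[n] · ω_4^(nk)
where ω_4 = e^(-2πi/4)

Computing each X[k]:
X[0] = 4
X[1] = 1-1i
X[2] = 2
X[3] = 1+1i

X = [4, 1-1i, 2, 1+1i]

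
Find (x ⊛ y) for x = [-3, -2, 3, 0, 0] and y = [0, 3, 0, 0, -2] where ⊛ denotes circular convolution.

(x ⊛ y)[n] = Σ(m=0 to 4) x[m] · y[(n-m) mod 5]

Computing each output sample:
(x ⊛ y)[0] = 4
(x ⊛ y)[1] = -15
(x ⊛ y)[2] = -6
(x ⊛ y)[3] = 9
(x ⊛ y)[4] = 6

x ⊛ y = [4, -15, -6, 9, 6]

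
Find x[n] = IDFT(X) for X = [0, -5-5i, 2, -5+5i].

x[n] = (1/4) Σ(k=0 to 3) X[k] · e^(2πikn/4)

Computing each x[n]:
x[0] = -2
x[1] = 2
x[2] = 3
x[3] = -3

x = [-2, 2, 3, -3]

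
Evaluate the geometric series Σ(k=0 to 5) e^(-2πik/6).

Sum of all nth roots of unity equals 0 for n > 1 (geometric series with r ≠ 1).

0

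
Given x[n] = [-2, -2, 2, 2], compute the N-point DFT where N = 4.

X[k] = Σ(n=0 to 3) x[n] · ω_4^(nk)
where ω_4 = e^(-2πi/4)

Computing each X[k]:
X[0] = 0
X[1] = -4+4i
X[2] = 0
X[3] = -4-4i

X = [0, -4+4i, 0, -4-4i]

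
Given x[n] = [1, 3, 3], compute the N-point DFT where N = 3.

X[k] = Σ(n=0 to 2) x[n] · ω_3^(nk)
where ω_3 = e^(-2πi/3)

Computing each X[k]:
X[0] = 7
X[1] = -2
X[2] = -2

X = [7, -2, -2]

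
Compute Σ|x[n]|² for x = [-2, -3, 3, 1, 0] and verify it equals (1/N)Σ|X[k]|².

Time domain:
Σ|x[n]|² = |-2|² + |-3|² + |3|² + |1|² + |0|² = 23.0000

Frequency domain:
(1/5)Σ|X[k]|² = (1/5)(|-1|² + |-6.1631+1.6776i|² + |1.6631+3.6655i|² + |1.6631-3.6655i|² + |-6.1631-1.6776i|²) = (1/5)·115.0000 = 23.0000

Both sides agree, confirming Parseval's theorem.

Σ|x[n]|² = (1/N)Σ|X[k]|² = 23.0000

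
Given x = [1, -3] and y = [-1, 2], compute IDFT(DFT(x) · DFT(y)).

(x ⊛ y)[n] = Σ(m=0 to 1) x[m] · y[(n-m) mod 2]

Computing each output sample:
(x ⊛ y)[0] = -7
(x ⊛ y)[1] = 5

x ⊛ y = [-7, 5]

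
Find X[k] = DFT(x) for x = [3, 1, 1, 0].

X[k] = Σ(n=0 to 3) x[n] · ω_4^(nk)
where ω_4 = e^(-2πi/4)

Computing each X[k]:
X[0] = 5
X[1] = 2-1i
X[2] = 3
X[3] = 2+1i

X = [5, 2-1i, 3, 2+1i]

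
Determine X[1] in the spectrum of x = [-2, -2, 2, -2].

X[1] = Σ(n=0 to 3) x[n] · ω_4^(1n) where ω_4 = e^(-2πi/4)
= (-2)·ω_4^0 + (-2)·ω_4^1 + (2)·ω_4^2 + (-2)·ω_4^3

X[1] = -4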